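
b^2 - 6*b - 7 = (b - 7)*(b + 1)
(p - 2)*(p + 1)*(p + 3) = p^3 + 2*p^2 - 5*p - 6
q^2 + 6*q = q*(q + 6)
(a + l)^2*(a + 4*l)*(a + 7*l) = a^4 + 13*a^3*l + 51*a^2*l^2 + 67*a*l^3 + 28*l^4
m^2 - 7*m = m*(m - 7)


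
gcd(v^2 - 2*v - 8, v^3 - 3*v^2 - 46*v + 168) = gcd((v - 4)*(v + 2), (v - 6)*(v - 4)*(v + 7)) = v - 4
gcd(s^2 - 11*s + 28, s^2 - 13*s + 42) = s - 7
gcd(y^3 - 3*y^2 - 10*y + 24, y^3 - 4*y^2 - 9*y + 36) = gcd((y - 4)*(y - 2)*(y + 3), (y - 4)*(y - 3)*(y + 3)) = y^2 - y - 12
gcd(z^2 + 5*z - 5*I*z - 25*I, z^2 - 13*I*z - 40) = z - 5*I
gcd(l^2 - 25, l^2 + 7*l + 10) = l + 5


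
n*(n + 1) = n^2 + n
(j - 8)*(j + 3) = j^2 - 5*j - 24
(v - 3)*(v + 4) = v^2 + v - 12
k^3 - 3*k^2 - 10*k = k*(k - 5)*(k + 2)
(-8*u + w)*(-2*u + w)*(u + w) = 16*u^3 + 6*u^2*w - 9*u*w^2 + w^3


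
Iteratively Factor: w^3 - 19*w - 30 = (w - 5)*(w^2 + 5*w + 6) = (w - 5)*(w + 3)*(w + 2)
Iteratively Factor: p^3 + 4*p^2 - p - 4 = (p + 1)*(p^2 + 3*p - 4) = (p + 1)*(p + 4)*(p - 1)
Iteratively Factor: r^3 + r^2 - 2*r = (r + 2)*(r^2 - r) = (r - 1)*(r + 2)*(r)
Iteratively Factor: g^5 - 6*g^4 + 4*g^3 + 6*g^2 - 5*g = (g - 1)*(g^4 - 5*g^3 - g^2 + 5*g) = g*(g - 1)*(g^3 - 5*g^2 - g + 5) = g*(g - 1)^2*(g^2 - 4*g - 5) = g*(g - 1)^2*(g + 1)*(g - 5)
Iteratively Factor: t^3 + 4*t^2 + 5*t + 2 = (t + 2)*(t^2 + 2*t + 1) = (t + 1)*(t + 2)*(t + 1)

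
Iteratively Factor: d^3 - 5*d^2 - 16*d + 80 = (d + 4)*(d^2 - 9*d + 20) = (d - 4)*(d + 4)*(d - 5)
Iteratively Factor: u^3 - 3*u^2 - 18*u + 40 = (u - 5)*(u^2 + 2*u - 8) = (u - 5)*(u - 2)*(u + 4)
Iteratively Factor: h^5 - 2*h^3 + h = (h - 1)*(h^4 + h^3 - h^2 - h) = (h - 1)*(h + 1)*(h^3 - h) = (h - 1)*(h + 1)^2*(h^2 - h) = h*(h - 1)*(h + 1)^2*(h - 1)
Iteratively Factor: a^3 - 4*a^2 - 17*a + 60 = (a - 5)*(a^2 + a - 12) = (a - 5)*(a + 4)*(a - 3)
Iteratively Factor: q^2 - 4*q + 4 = (q - 2)*(q - 2)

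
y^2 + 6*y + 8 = (y + 2)*(y + 4)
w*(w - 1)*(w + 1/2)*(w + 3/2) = w^4 + w^3 - 5*w^2/4 - 3*w/4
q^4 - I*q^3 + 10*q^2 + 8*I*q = q*(q - 4*I)*(q + I)*(q + 2*I)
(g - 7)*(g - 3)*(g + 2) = g^3 - 8*g^2 + g + 42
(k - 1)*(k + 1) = k^2 - 1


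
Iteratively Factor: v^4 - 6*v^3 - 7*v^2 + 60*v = (v - 4)*(v^3 - 2*v^2 - 15*v) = (v - 5)*(v - 4)*(v^2 + 3*v) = v*(v - 5)*(v - 4)*(v + 3)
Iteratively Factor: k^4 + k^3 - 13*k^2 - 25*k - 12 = (k + 3)*(k^3 - 2*k^2 - 7*k - 4) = (k + 1)*(k + 3)*(k^2 - 3*k - 4) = (k - 4)*(k + 1)*(k + 3)*(k + 1)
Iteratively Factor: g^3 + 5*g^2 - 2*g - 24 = (g - 2)*(g^2 + 7*g + 12) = (g - 2)*(g + 4)*(g + 3)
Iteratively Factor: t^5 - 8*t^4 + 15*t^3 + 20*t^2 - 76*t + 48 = (t + 2)*(t^4 - 10*t^3 + 35*t^2 - 50*t + 24) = (t - 2)*(t + 2)*(t^3 - 8*t^2 + 19*t - 12) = (t - 4)*(t - 2)*(t + 2)*(t^2 - 4*t + 3) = (t - 4)*(t - 3)*(t - 2)*(t + 2)*(t - 1)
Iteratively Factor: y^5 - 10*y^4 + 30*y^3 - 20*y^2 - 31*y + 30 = (y - 5)*(y^4 - 5*y^3 + 5*y^2 + 5*y - 6) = (y - 5)*(y - 1)*(y^3 - 4*y^2 + y + 6) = (y - 5)*(y - 3)*(y - 1)*(y^2 - y - 2) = (y - 5)*(y - 3)*(y - 1)*(y + 1)*(y - 2)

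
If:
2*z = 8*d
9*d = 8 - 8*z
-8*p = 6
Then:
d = 8/41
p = -3/4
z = 32/41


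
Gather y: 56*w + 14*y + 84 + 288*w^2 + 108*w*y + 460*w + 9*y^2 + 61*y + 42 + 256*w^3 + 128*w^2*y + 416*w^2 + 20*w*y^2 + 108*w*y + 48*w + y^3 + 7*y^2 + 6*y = 256*w^3 + 704*w^2 + 564*w + y^3 + y^2*(20*w + 16) + y*(128*w^2 + 216*w + 81) + 126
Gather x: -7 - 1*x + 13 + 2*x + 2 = x + 8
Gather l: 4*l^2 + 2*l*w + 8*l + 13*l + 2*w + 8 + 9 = 4*l^2 + l*(2*w + 21) + 2*w + 17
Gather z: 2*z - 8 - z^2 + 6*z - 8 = -z^2 + 8*z - 16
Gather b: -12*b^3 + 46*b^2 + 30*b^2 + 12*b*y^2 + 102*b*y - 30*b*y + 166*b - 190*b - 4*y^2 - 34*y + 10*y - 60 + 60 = -12*b^3 + 76*b^2 + b*(12*y^2 + 72*y - 24) - 4*y^2 - 24*y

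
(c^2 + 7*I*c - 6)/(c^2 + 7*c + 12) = (c^2 + 7*I*c - 6)/(c^2 + 7*c + 12)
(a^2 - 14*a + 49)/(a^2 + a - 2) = (a^2 - 14*a + 49)/(a^2 + a - 2)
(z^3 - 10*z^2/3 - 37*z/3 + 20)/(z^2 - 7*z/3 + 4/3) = (z^2 - 2*z - 15)/(z - 1)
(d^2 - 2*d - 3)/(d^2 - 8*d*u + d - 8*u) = (3 - d)/(-d + 8*u)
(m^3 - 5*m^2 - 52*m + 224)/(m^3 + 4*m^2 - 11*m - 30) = (m^3 - 5*m^2 - 52*m + 224)/(m^3 + 4*m^2 - 11*m - 30)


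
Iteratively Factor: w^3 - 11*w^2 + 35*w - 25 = (w - 1)*(w^2 - 10*w + 25) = (w - 5)*(w - 1)*(w - 5)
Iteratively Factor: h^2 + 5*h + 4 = (h + 1)*(h + 4)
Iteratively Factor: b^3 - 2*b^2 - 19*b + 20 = (b + 4)*(b^2 - 6*b + 5) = (b - 5)*(b + 4)*(b - 1)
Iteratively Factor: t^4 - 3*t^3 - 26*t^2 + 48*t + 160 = (t - 5)*(t^3 + 2*t^2 - 16*t - 32) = (t - 5)*(t - 4)*(t^2 + 6*t + 8) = (t - 5)*(t - 4)*(t + 4)*(t + 2)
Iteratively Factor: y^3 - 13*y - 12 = (y + 3)*(y^2 - 3*y - 4) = (y + 1)*(y + 3)*(y - 4)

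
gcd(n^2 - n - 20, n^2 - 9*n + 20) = n - 5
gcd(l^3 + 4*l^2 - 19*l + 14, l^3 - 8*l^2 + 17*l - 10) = l^2 - 3*l + 2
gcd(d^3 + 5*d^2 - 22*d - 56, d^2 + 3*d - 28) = d^2 + 3*d - 28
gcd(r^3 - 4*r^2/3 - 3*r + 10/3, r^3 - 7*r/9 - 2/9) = r - 1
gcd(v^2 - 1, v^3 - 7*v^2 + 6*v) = v - 1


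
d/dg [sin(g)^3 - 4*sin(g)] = (3*sin(g)^2 - 4)*cos(g)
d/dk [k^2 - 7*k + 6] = 2*k - 7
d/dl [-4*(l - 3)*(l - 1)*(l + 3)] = -12*l^2 + 8*l + 36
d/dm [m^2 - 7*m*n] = 2*m - 7*n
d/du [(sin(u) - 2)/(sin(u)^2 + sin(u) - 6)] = -cos(u)/(sin(u) + 3)^2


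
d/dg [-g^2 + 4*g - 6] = 4 - 2*g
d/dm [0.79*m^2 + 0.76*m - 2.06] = 1.58*m + 0.76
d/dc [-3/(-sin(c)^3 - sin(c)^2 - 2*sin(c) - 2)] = 3*(-2*sin(c) + 3*cos(c)^2 - 5)*cos(c)/((sin(c) + 1)^2*(sin(c)^2 + 2)^2)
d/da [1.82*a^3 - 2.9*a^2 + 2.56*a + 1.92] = 5.46*a^2 - 5.8*a + 2.56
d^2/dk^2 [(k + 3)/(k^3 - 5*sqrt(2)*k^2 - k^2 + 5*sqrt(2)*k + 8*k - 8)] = 2*((k + 3)*(3*k^2 - 10*sqrt(2)*k - 2*k + 5*sqrt(2) + 8)^2 + (-3*k^2 + 2*k + 10*sqrt(2)*k + (k + 3)*(-3*k + 1 + 5*sqrt(2)) - 8 - 5*sqrt(2))*(k^3 - 5*sqrt(2)*k^2 - k^2 + 5*sqrt(2)*k + 8*k - 8))/(k^3 - 5*sqrt(2)*k^2 - k^2 + 5*sqrt(2)*k + 8*k - 8)^3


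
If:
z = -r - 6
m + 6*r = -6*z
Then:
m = 36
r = -z - 6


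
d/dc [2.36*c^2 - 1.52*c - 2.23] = 4.72*c - 1.52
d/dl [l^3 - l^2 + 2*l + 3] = 3*l^2 - 2*l + 2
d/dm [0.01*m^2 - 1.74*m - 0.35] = 0.02*m - 1.74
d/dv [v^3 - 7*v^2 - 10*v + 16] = 3*v^2 - 14*v - 10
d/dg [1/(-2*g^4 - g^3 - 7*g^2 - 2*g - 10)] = (8*g^3 + 3*g^2 + 14*g + 2)/(2*g^4 + g^3 + 7*g^2 + 2*g + 10)^2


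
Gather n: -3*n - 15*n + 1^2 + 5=6 - 18*n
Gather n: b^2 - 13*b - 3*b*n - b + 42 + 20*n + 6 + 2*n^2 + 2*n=b^2 - 14*b + 2*n^2 + n*(22 - 3*b) + 48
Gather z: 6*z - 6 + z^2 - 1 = z^2 + 6*z - 7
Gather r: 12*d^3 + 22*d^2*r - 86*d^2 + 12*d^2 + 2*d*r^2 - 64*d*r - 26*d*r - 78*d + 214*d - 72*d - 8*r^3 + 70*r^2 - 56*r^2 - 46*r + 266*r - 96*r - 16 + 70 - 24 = 12*d^3 - 74*d^2 + 64*d - 8*r^3 + r^2*(2*d + 14) + r*(22*d^2 - 90*d + 124) + 30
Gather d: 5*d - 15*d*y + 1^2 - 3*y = d*(5 - 15*y) - 3*y + 1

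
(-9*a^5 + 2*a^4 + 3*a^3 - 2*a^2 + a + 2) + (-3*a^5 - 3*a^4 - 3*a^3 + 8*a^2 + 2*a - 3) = -12*a^5 - a^4 + 6*a^2 + 3*a - 1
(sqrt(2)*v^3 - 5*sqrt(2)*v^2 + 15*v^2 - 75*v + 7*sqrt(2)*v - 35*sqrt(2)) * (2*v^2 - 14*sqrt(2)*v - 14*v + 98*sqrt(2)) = 2*sqrt(2)*v^5 - 24*sqrt(2)*v^4 + 2*v^4 - 126*sqrt(2)*v^3 - 24*v^3 - 126*v^2 + 2352*sqrt(2)*v^2 - 6860*sqrt(2)*v + 2352*v - 6860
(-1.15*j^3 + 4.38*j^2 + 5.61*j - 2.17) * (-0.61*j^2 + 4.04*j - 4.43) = 0.7015*j^5 - 7.3178*j^4 + 19.3676*j^3 + 4.5847*j^2 - 33.6191*j + 9.6131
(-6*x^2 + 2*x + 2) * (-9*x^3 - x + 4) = 54*x^5 - 18*x^4 - 12*x^3 - 26*x^2 + 6*x + 8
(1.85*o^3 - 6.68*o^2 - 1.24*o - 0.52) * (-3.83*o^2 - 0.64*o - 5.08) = -7.0855*o^5 + 24.4004*o^4 - 0.373600000000001*o^3 + 36.7196*o^2 + 6.632*o + 2.6416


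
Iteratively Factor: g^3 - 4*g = (g)*(g^2 - 4) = g*(g + 2)*(g - 2)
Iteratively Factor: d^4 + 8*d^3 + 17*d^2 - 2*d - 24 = (d + 2)*(d^3 + 6*d^2 + 5*d - 12) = (d + 2)*(d + 3)*(d^2 + 3*d - 4) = (d + 2)*(d + 3)*(d + 4)*(d - 1)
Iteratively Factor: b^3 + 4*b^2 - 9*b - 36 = (b + 4)*(b^2 - 9) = (b + 3)*(b + 4)*(b - 3)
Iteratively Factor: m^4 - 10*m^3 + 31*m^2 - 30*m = (m)*(m^3 - 10*m^2 + 31*m - 30) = m*(m - 5)*(m^2 - 5*m + 6) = m*(m - 5)*(m - 3)*(m - 2)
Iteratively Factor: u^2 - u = (u - 1)*(u)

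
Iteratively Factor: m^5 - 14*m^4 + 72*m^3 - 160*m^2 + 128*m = (m - 4)*(m^4 - 10*m^3 + 32*m^2 - 32*m) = (m - 4)^2*(m^3 - 6*m^2 + 8*m) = m*(m - 4)^2*(m^2 - 6*m + 8) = m*(m - 4)^3*(m - 2)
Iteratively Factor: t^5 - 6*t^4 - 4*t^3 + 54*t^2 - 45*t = (t - 3)*(t^4 - 3*t^3 - 13*t^2 + 15*t) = (t - 3)*(t - 1)*(t^3 - 2*t^2 - 15*t) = t*(t - 3)*(t - 1)*(t^2 - 2*t - 15) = t*(t - 3)*(t - 1)*(t + 3)*(t - 5)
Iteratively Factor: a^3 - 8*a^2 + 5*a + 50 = (a - 5)*(a^2 - 3*a - 10) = (a - 5)*(a + 2)*(a - 5)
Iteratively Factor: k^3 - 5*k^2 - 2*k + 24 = (k + 2)*(k^2 - 7*k + 12) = (k - 4)*(k + 2)*(k - 3)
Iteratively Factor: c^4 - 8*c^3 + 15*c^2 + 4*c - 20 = (c + 1)*(c^3 - 9*c^2 + 24*c - 20) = (c - 2)*(c + 1)*(c^2 - 7*c + 10) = (c - 2)^2*(c + 1)*(c - 5)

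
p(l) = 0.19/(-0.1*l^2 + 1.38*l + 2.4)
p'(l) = 0.19*(0.2*l - 1.38)/(-0.1*l^2 + 1.38*l + 2.4)^2 = (0.038*l - 0.2622)/(-0.1*l^2 + 1.38*l + 2.4)^2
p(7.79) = 0.03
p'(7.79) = 0.00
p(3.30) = 0.03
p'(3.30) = -0.00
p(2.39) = 0.04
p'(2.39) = -0.01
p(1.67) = 0.04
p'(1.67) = -0.01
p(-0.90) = 0.18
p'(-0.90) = -0.26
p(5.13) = 0.03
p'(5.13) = -0.00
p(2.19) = 0.04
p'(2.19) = -0.01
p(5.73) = 0.03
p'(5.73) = -0.00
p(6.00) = 0.03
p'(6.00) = -0.00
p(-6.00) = -0.02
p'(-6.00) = -0.01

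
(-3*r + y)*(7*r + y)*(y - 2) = -21*r^2*y + 42*r^2 + 4*r*y^2 - 8*r*y + y^3 - 2*y^2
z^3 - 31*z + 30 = (z - 5)*(z - 1)*(z + 6)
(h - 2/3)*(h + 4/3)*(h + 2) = h^3 + 8*h^2/3 + 4*h/9 - 16/9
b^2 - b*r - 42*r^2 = (b - 7*r)*(b + 6*r)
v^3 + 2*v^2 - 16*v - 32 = (v - 4)*(v + 2)*(v + 4)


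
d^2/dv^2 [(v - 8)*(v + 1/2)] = 2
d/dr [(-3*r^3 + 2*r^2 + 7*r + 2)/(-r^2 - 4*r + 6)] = (3*r^4 + 24*r^3 - 55*r^2 + 28*r + 50)/(r^4 + 8*r^3 + 4*r^2 - 48*r + 36)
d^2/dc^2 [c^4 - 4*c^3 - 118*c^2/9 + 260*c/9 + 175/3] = 12*c^2 - 24*c - 236/9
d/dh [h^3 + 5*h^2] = h*(3*h + 10)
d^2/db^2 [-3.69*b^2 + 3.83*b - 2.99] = -7.38000000000000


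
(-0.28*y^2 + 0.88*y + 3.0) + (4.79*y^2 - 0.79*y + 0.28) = 4.51*y^2 + 0.09*y + 3.28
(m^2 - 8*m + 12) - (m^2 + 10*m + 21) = -18*m - 9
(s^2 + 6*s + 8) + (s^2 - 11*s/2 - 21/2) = 2*s^2 + s/2 - 5/2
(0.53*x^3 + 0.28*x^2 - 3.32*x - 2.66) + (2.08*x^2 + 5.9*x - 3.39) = 0.53*x^3 + 2.36*x^2 + 2.58*x - 6.05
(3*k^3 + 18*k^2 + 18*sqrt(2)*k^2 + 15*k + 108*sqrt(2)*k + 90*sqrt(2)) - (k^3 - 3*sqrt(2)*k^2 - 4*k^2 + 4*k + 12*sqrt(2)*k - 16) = 2*k^3 + 22*k^2 + 21*sqrt(2)*k^2 + 11*k + 96*sqrt(2)*k + 16 + 90*sqrt(2)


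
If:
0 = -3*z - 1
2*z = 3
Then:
No Solution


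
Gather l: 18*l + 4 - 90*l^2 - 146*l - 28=-90*l^2 - 128*l - 24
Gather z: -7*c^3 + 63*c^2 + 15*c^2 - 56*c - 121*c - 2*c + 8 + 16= -7*c^3 + 78*c^2 - 179*c + 24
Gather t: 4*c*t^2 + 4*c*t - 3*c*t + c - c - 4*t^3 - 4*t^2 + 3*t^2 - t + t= c*t - 4*t^3 + t^2*(4*c - 1)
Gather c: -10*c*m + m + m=-10*c*m + 2*m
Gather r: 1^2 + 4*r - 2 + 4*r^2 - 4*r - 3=4*r^2 - 4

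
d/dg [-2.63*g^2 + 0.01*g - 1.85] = 0.01 - 5.26*g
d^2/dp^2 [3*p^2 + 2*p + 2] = 6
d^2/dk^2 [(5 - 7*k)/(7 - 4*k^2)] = 8*(16*k^2*(7*k - 5) + (5 - 21*k)*(4*k^2 - 7))/(4*k^2 - 7)^3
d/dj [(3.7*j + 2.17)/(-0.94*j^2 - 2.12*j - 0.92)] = (3.478*j^2 + 4.0796*j + 1.1964)/(0.8836*j^4 + 3.9856*j^3 + 6.224*j^2 + 3.9008*j + 0.8464)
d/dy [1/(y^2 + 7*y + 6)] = (-2*y - 7)/(y^2 + 7*y + 6)^2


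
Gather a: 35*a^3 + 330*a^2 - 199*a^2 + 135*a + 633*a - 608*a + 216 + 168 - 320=35*a^3 + 131*a^2 + 160*a + 64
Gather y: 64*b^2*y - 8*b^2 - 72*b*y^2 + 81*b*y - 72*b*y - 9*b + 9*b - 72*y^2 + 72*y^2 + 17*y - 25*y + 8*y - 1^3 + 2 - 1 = -8*b^2 - 72*b*y^2 + y*(64*b^2 + 9*b)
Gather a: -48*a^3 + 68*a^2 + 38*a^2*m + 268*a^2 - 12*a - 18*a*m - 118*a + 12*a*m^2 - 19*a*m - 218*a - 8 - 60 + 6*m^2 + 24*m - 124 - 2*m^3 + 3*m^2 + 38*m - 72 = -48*a^3 + a^2*(38*m + 336) + a*(12*m^2 - 37*m - 348) - 2*m^3 + 9*m^2 + 62*m - 264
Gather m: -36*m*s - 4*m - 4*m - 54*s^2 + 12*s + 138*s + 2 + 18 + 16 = m*(-36*s - 8) - 54*s^2 + 150*s + 36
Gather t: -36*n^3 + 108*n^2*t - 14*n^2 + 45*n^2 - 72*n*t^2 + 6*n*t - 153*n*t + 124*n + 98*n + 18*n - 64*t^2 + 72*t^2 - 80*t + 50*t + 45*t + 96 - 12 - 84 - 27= -36*n^3 + 31*n^2 + 240*n + t^2*(8 - 72*n) + t*(108*n^2 - 147*n + 15) - 27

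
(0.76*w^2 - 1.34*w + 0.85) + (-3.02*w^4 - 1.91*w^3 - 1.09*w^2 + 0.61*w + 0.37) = -3.02*w^4 - 1.91*w^3 - 0.33*w^2 - 0.73*w + 1.22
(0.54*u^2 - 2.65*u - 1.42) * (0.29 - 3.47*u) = -1.8738*u^3 + 9.3521*u^2 + 4.1589*u - 0.4118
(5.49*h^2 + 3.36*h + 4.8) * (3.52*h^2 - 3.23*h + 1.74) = 19.3248*h^4 - 5.9055*h^3 + 15.5958*h^2 - 9.6576*h + 8.352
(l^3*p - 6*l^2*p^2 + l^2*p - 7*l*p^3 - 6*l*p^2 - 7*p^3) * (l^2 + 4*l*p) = l^5*p - 2*l^4*p^2 + l^4*p - 31*l^3*p^3 - 2*l^3*p^2 - 28*l^2*p^4 - 31*l^2*p^3 - 28*l*p^4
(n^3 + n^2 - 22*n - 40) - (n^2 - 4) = n^3 - 22*n - 36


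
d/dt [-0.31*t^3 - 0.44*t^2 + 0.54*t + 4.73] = -0.93*t^2 - 0.88*t + 0.54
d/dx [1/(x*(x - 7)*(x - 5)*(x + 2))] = 2*(-2*x^3 + 15*x^2 - 11*x - 35)/(x^2*(x^6 - 20*x^5 + 122*x^4 - 80*x^3 - 1279*x^2 + 1540*x + 4900))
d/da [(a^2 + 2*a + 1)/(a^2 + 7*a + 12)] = (5*a^2 + 22*a + 17)/(a^4 + 14*a^3 + 73*a^2 + 168*a + 144)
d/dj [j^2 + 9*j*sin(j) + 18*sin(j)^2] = 9*j*cos(j) + 2*j + 9*sin(j) + 18*sin(2*j)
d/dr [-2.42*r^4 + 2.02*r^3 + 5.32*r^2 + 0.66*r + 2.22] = -9.68*r^3 + 6.06*r^2 + 10.64*r + 0.66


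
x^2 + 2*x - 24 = (x - 4)*(x + 6)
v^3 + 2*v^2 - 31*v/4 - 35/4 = (v - 5/2)*(v + 1)*(v + 7/2)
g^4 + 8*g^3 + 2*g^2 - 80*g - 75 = (g - 3)*(g + 1)*(g + 5)^2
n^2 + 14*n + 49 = (n + 7)^2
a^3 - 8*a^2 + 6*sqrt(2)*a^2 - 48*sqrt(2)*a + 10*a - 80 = (a - 8)*(a + sqrt(2))*(a + 5*sqrt(2))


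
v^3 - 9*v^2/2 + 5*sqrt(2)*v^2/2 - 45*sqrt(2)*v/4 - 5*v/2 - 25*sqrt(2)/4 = (v - 5)*(v + 1/2)*(v + 5*sqrt(2)/2)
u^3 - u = u*(u - 1)*(u + 1)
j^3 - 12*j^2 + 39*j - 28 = (j - 7)*(j - 4)*(j - 1)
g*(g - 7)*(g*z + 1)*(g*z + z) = g^4*z^2 - 6*g^3*z^2 + g^3*z - 7*g^2*z^2 - 6*g^2*z - 7*g*z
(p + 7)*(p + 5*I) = p^2 + 7*p + 5*I*p + 35*I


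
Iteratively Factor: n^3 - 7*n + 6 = (n + 3)*(n^2 - 3*n + 2) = (n - 1)*(n + 3)*(n - 2)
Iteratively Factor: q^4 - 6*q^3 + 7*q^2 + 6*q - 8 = (q - 4)*(q^3 - 2*q^2 - q + 2) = (q - 4)*(q + 1)*(q^2 - 3*q + 2) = (q - 4)*(q - 2)*(q + 1)*(q - 1)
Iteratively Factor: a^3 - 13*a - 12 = (a - 4)*(a^2 + 4*a + 3) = (a - 4)*(a + 1)*(a + 3)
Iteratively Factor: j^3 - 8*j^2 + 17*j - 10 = (j - 1)*(j^2 - 7*j + 10) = (j - 2)*(j - 1)*(j - 5)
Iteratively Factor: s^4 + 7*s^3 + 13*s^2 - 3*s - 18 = (s + 3)*(s^3 + 4*s^2 + s - 6) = (s - 1)*(s + 3)*(s^2 + 5*s + 6) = (s - 1)*(s + 2)*(s + 3)*(s + 3)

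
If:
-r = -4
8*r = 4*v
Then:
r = 4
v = 8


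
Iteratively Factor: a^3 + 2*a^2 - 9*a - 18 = (a - 3)*(a^2 + 5*a + 6) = (a - 3)*(a + 3)*(a + 2)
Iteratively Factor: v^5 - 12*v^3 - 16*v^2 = (v + 2)*(v^4 - 2*v^3 - 8*v^2) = v*(v + 2)*(v^3 - 2*v^2 - 8*v) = v*(v - 4)*(v + 2)*(v^2 + 2*v) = v^2*(v - 4)*(v + 2)*(v + 2)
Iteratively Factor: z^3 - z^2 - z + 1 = (z - 1)*(z^2 - 1) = (z - 1)*(z + 1)*(z - 1)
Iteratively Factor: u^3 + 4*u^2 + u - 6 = (u + 3)*(u^2 + u - 2) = (u + 2)*(u + 3)*(u - 1)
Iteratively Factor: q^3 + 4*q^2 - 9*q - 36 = (q + 3)*(q^2 + q - 12) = (q + 3)*(q + 4)*(q - 3)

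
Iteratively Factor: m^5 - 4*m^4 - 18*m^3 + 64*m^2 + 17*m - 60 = (m - 1)*(m^4 - 3*m^3 - 21*m^2 + 43*m + 60) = (m - 3)*(m - 1)*(m^3 - 21*m - 20) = (m - 5)*(m - 3)*(m - 1)*(m^2 + 5*m + 4) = (m - 5)*(m - 3)*(m - 1)*(m + 1)*(m + 4)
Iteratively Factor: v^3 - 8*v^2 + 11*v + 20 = (v - 5)*(v^2 - 3*v - 4) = (v - 5)*(v + 1)*(v - 4)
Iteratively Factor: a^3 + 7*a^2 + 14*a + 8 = (a + 4)*(a^2 + 3*a + 2) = (a + 1)*(a + 4)*(a + 2)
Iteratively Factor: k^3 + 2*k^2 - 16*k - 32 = (k + 2)*(k^2 - 16) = (k - 4)*(k + 2)*(k + 4)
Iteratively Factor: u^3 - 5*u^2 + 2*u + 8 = (u - 2)*(u^2 - 3*u - 4) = (u - 4)*(u - 2)*(u + 1)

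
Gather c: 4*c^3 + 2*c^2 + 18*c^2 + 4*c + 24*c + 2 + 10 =4*c^3 + 20*c^2 + 28*c + 12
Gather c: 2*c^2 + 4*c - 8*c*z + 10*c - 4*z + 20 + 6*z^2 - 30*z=2*c^2 + c*(14 - 8*z) + 6*z^2 - 34*z + 20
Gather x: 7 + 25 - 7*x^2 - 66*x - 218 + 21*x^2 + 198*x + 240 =14*x^2 + 132*x + 54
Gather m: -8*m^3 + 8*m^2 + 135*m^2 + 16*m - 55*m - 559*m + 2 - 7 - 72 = -8*m^3 + 143*m^2 - 598*m - 77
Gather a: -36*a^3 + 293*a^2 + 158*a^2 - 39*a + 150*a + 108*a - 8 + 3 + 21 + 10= -36*a^3 + 451*a^2 + 219*a + 26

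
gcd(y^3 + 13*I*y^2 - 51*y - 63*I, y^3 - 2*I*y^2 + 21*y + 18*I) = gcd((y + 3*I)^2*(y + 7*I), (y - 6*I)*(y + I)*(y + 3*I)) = y + 3*I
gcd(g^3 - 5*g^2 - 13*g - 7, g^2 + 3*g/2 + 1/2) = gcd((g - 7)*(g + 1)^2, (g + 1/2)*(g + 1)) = g + 1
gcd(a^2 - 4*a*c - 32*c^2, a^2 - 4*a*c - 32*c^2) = a^2 - 4*a*c - 32*c^2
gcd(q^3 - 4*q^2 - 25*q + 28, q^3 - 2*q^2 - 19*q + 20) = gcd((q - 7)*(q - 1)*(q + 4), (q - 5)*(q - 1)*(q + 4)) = q^2 + 3*q - 4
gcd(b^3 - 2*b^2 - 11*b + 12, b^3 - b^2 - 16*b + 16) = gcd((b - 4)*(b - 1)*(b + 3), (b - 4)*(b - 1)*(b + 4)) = b^2 - 5*b + 4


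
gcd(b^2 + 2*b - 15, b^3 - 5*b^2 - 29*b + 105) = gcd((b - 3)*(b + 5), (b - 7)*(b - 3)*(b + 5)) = b^2 + 2*b - 15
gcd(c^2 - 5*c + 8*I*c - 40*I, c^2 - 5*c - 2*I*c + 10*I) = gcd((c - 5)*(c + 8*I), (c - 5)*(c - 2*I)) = c - 5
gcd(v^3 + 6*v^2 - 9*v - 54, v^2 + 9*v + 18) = v^2 + 9*v + 18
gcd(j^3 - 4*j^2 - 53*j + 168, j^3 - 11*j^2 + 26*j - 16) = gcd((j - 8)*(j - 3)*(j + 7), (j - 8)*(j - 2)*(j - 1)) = j - 8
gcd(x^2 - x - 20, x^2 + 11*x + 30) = 1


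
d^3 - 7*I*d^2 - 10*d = d*(d - 5*I)*(d - 2*I)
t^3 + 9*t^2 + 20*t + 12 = (t + 1)*(t + 2)*(t + 6)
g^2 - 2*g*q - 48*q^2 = (g - 8*q)*(g + 6*q)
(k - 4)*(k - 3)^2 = k^3 - 10*k^2 + 33*k - 36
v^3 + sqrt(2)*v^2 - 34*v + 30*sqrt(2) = (v - 3*sqrt(2))*(v - sqrt(2))*(v + 5*sqrt(2))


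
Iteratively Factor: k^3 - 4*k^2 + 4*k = (k)*(k^2 - 4*k + 4) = k*(k - 2)*(k - 2)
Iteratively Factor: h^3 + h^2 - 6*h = (h + 3)*(h^2 - 2*h) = (h - 2)*(h + 3)*(h)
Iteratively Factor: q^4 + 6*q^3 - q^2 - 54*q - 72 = (q + 4)*(q^3 + 2*q^2 - 9*q - 18) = (q + 3)*(q + 4)*(q^2 - q - 6) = (q - 3)*(q + 3)*(q + 4)*(q + 2)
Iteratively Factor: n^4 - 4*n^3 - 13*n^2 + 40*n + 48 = (n - 4)*(n^3 - 13*n - 12) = (n - 4)^2*(n^2 + 4*n + 3) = (n - 4)^2*(n + 1)*(n + 3)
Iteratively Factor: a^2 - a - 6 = (a + 2)*(a - 3)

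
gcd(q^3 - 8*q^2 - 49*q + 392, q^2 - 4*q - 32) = q - 8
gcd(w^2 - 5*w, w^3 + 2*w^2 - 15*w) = w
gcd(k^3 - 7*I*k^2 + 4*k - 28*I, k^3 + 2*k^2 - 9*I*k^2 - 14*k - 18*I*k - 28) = k^2 - 9*I*k - 14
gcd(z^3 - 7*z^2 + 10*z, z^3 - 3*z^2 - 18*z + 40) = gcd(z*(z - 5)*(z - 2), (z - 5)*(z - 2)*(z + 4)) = z^2 - 7*z + 10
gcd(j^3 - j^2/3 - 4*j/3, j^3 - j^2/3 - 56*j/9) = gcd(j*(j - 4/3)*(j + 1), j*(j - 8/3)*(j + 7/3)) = j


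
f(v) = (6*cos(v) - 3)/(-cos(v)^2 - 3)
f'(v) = -2*(6*cos(v) - 3)*sin(v)*cos(v)/(-cos(v)^2 - 3)^2 - 6*sin(v)/(-cos(v)^2 - 3)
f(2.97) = 2.24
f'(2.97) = 0.07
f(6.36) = -0.75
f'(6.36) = 0.09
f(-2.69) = 2.20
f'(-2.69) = -0.23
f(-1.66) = 1.18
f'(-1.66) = -1.92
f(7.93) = 1.15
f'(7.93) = 1.93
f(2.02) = 1.76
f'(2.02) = 1.26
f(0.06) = -0.75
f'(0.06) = 0.07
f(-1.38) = 0.61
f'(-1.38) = -2.02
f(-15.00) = 2.11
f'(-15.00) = -0.51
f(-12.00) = -0.56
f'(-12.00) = 0.73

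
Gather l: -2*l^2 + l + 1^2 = -2*l^2 + l + 1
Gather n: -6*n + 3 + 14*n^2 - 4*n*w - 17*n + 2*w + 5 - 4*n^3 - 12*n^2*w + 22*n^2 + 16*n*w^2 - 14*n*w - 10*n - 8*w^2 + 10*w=-4*n^3 + n^2*(36 - 12*w) + n*(16*w^2 - 18*w - 33) - 8*w^2 + 12*w + 8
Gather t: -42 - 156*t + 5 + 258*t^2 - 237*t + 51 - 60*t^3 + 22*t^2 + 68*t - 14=-60*t^3 + 280*t^2 - 325*t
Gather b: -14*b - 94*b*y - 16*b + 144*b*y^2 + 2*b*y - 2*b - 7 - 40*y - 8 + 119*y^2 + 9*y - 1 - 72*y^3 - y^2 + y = b*(144*y^2 - 92*y - 32) - 72*y^3 + 118*y^2 - 30*y - 16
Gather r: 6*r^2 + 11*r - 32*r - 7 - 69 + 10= 6*r^2 - 21*r - 66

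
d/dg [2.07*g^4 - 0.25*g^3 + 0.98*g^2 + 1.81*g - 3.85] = 8.28*g^3 - 0.75*g^2 + 1.96*g + 1.81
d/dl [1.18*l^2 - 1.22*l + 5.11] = 2.36*l - 1.22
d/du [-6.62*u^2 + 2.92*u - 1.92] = 2.92 - 13.24*u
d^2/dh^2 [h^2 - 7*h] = 2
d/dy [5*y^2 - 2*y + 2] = 10*y - 2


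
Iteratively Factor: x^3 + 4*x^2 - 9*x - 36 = (x + 4)*(x^2 - 9) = (x - 3)*(x + 4)*(x + 3)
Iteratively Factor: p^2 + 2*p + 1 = (p + 1)*(p + 1)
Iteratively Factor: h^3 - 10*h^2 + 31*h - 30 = (h - 2)*(h^2 - 8*h + 15) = (h - 5)*(h - 2)*(h - 3)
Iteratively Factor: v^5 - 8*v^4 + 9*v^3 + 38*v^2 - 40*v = (v)*(v^4 - 8*v^3 + 9*v^2 + 38*v - 40) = v*(v - 1)*(v^3 - 7*v^2 + 2*v + 40) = v*(v - 5)*(v - 1)*(v^2 - 2*v - 8) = v*(v - 5)*(v - 4)*(v - 1)*(v + 2)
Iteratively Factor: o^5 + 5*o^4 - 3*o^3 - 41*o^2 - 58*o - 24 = (o + 4)*(o^4 + o^3 - 7*o^2 - 13*o - 6) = (o - 3)*(o + 4)*(o^3 + 4*o^2 + 5*o + 2) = (o - 3)*(o + 1)*(o + 4)*(o^2 + 3*o + 2) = (o - 3)*(o + 1)^2*(o + 4)*(o + 2)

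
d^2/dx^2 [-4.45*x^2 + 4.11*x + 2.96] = -8.90000000000000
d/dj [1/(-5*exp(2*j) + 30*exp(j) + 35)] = 2*(exp(j) - 3)*exp(j)/(5*(-exp(2*j) + 6*exp(j) + 7)^2)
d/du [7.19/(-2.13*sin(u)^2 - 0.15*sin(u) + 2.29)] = (30.6294*sin(u) + 1.0785)*cos(u)/(2.13*sin(u)^2 + 0.15*sin(u) - 2.29)^2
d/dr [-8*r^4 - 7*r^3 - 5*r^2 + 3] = r*(-32*r^2 - 21*r - 10)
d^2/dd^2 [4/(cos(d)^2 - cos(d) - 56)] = 4*(4*sin(d)^4 - 227*sin(d)^2 - 209*cos(d)/4 - 3*cos(3*d)/4 + 109)/(sin(d)^2 + cos(d) + 55)^3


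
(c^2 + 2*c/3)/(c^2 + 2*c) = (c + 2/3)/(c + 2)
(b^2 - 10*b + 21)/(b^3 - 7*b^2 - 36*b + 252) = (b - 3)/(b^2 - 36)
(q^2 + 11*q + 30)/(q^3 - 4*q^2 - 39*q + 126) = (q + 5)/(q^2 - 10*q + 21)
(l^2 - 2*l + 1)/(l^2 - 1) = (l - 1)/(l + 1)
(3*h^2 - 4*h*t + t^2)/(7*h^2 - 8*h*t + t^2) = (-3*h + t)/(-7*h + t)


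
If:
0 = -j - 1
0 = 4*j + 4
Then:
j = -1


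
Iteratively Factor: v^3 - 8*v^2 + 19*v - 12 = (v - 3)*(v^2 - 5*v + 4) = (v - 4)*(v - 3)*(v - 1)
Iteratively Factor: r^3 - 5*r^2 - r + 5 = (r - 5)*(r^2 - 1) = (r - 5)*(r - 1)*(r + 1)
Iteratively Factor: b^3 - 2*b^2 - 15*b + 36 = (b + 4)*(b^2 - 6*b + 9) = (b - 3)*(b + 4)*(b - 3)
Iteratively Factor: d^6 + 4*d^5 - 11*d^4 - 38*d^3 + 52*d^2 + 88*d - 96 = (d - 1)*(d^5 + 5*d^4 - 6*d^3 - 44*d^2 + 8*d + 96) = (d - 2)*(d - 1)*(d^4 + 7*d^3 + 8*d^2 - 28*d - 48) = (d - 2)*(d - 1)*(d + 2)*(d^3 + 5*d^2 - 2*d - 24) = (d - 2)*(d - 1)*(d + 2)*(d + 3)*(d^2 + 2*d - 8) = (d - 2)*(d - 1)*(d + 2)*(d + 3)*(d + 4)*(d - 2)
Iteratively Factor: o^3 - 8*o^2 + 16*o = (o)*(o^2 - 8*o + 16) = o*(o - 4)*(o - 4)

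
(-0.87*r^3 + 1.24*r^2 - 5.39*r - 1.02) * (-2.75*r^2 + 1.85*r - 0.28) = 2.3925*r^5 - 5.0195*r^4 + 17.3601*r^3 - 7.5137*r^2 - 0.3778*r + 0.2856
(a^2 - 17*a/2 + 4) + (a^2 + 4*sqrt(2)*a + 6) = 2*a^2 - 17*a/2 + 4*sqrt(2)*a + 10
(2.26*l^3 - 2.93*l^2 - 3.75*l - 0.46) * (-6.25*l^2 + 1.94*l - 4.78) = -14.125*l^5 + 22.6969*l^4 + 6.9505*l^3 + 9.6054*l^2 + 17.0326*l + 2.1988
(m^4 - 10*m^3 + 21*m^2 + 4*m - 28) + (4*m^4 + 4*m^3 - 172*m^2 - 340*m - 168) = 5*m^4 - 6*m^3 - 151*m^2 - 336*m - 196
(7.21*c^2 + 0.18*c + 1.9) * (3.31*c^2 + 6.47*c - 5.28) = 23.8651*c^4 + 47.2445*c^3 - 30.6152*c^2 + 11.3426*c - 10.032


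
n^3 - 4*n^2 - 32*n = n*(n - 8)*(n + 4)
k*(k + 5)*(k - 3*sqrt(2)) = k^3 - 3*sqrt(2)*k^2 + 5*k^2 - 15*sqrt(2)*k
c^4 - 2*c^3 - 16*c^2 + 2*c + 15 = (c - 5)*(c - 1)*(c + 1)*(c + 3)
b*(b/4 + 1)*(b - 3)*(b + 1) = b^4/4 + b^3/2 - 11*b^2/4 - 3*b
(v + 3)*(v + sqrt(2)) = v^2 + sqrt(2)*v + 3*v + 3*sqrt(2)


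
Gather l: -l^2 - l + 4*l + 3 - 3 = -l^2 + 3*l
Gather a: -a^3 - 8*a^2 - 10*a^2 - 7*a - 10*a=-a^3 - 18*a^2 - 17*a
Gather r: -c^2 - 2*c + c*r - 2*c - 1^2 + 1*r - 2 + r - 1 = -c^2 - 4*c + r*(c + 2) - 4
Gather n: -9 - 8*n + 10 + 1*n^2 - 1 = n^2 - 8*n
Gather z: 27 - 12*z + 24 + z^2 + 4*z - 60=z^2 - 8*z - 9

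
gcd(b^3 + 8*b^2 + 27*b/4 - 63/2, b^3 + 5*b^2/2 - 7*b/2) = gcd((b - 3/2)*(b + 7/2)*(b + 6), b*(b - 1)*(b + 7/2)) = b + 7/2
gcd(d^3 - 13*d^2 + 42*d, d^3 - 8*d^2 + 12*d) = d^2 - 6*d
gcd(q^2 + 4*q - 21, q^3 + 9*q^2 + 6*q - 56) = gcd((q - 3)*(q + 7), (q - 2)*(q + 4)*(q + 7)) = q + 7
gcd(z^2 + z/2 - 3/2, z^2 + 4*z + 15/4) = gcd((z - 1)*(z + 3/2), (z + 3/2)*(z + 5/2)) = z + 3/2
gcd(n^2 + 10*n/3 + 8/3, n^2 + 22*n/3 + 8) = n + 4/3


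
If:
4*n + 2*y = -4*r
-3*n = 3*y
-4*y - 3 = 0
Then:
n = 3/4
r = -3/8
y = -3/4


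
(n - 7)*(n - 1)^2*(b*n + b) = b*n^4 - 8*b*n^3 + 6*b*n^2 + 8*b*n - 7*b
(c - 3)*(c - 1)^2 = c^3 - 5*c^2 + 7*c - 3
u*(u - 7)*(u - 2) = u^3 - 9*u^2 + 14*u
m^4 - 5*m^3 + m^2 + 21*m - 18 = (m - 3)^2*(m - 1)*(m + 2)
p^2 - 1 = (p - 1)*(p + 1)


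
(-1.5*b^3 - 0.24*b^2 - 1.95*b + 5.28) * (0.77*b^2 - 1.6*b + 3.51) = -1.155*b^5 + 2.2152*b^4 - 6.3825*b^3 + 6.3432*b^2 - 15.2925*b + 18.5328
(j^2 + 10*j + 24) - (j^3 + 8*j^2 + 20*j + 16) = -j^3 - 7*j^2 - 10*j + 8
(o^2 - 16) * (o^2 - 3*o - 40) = o^4 - 3*o^3 - 56*o^2 + 48*o + 640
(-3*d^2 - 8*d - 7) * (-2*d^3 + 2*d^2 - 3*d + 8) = 6*d^5 + 10*d^4 + 7*d^3 - 14*d^2 - 43*d - 56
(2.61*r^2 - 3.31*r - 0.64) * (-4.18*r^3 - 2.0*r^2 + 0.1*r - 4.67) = -10.9098*r^5 + 8.6158*r^4 + 9.5562*r^3 - 11.2397*r^2 + 15.3937*r + 2.9888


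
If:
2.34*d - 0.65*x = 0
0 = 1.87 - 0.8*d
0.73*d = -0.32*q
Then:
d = 2.34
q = -5.33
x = 8.42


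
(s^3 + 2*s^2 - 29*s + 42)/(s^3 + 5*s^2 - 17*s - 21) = (s - 2)/(s + 1)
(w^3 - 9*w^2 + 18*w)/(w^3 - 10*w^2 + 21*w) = (w - 6)/(w - 7)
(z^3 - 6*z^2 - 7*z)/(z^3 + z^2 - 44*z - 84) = z*(z + 1)/(z^2 + 8*z + 12)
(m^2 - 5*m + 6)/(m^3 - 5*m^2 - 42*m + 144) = (m - 2)/(m^2 - 2*m - 48)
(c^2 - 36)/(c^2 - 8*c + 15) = (c^2 - 36)/(c^2 - 8*c + 15)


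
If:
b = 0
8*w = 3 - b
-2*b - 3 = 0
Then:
No Solution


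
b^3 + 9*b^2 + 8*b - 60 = (b - 2)*(b + 5)*(b + 6)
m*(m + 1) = m^2 + m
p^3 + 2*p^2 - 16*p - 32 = (p - 4)*(p + 2)*(p + 4)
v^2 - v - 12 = (v - 4)*(v + 3)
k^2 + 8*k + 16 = (k + 4)^2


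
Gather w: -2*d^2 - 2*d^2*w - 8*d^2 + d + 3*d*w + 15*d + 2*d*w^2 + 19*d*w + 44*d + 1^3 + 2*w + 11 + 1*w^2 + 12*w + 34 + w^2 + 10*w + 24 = -10*d^2 + 60*d + w^2*(2*d + 2) + w*(-2*d^2 + 22*d + 24) + 70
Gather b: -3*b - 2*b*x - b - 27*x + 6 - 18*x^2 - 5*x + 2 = b*(-2*x - 4) - 18*x^2 - 32*x + 8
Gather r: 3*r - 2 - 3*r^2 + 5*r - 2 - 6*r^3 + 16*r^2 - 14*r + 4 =-6*r^3 + 13*r^2 - 6*r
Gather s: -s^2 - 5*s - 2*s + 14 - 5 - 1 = -s^2 - 7*s + 8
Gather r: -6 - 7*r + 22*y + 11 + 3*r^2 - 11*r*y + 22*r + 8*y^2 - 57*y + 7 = 3*r^2 + r*(15 - 11*y) + 8*y^2 - 35*y + 12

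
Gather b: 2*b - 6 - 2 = 2*b - 8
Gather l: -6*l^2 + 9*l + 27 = -6*l^2 + 9*l + 27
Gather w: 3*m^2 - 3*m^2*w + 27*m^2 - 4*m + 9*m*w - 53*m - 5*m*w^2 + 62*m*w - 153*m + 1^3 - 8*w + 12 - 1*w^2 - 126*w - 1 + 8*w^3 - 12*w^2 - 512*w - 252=30*m^2 - 210*m + 8*w^3 + w^2*(-5*m - 13) + w*(-3*m^2 + 71*m - 646) - 240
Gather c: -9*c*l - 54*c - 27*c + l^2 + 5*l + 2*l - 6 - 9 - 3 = c*(-9*l - 81) + l^2 + 7*l - 18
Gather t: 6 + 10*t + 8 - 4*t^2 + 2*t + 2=-4*t^2 + 12*t + 16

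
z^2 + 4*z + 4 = (z + 2)^2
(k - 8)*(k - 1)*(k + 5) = k^3 - 4*k^2 - 37*k + 40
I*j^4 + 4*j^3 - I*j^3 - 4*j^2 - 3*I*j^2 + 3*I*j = j*(j - 3*I)*(j - I)*(I*j - I)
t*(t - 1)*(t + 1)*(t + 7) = t^4 + 7*t^3 - t^2 - 7*t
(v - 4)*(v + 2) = v^2 - 2*v - 8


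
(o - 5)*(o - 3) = o^2 - 8*o + 15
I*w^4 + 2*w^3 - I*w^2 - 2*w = w*(w - 1)*(w - 2*I)*(I*w + I)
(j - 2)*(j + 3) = j^2 + j - 6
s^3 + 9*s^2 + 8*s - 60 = (s - 2)*(s + 5)*(s + 6)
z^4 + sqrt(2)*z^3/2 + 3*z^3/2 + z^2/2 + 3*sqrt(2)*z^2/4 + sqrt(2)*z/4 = z*(z + 1/2)*(z + 1)*(z + sqrt(2)/2)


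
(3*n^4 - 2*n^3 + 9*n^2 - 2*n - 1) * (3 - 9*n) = -27*n^5 + 27*n^4 - 87*n^3 + 45*n^2 + 3*n - 3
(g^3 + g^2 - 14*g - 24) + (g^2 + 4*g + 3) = g^3 + 2*g^2 - 10*g - 21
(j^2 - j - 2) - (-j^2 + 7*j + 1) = 2*j^2 - 8*j - 3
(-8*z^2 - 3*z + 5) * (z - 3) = -8*z^3 + 21*z^2 + 14*z - 15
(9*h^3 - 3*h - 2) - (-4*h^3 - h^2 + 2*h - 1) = 13*h^3 + h^2 - 5*h - 1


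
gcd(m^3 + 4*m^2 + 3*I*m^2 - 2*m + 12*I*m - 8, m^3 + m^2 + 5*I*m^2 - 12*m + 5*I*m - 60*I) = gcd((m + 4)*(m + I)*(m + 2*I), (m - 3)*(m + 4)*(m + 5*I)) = m + 4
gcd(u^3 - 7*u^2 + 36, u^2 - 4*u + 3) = u - 3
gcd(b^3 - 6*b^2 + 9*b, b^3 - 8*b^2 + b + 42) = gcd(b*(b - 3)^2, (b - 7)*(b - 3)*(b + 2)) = b - 3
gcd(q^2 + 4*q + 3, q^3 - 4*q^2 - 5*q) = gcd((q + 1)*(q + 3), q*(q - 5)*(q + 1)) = q + 1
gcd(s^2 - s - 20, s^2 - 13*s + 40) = s - 5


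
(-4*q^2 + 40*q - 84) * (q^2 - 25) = -4*q^4 + 40*q^3 + 16*q^2 - 1000*q + 2100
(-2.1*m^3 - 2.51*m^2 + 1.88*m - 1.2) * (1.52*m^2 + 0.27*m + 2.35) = -3.192*m^5 - 4.3822*m^4 - 2.7551*m^3 - 7.2149*m^2 + 4.094*m - 2.82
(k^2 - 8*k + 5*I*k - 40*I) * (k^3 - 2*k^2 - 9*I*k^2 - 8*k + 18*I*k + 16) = k^5 - 10*k^4 - 4*I*k^4 + 53*k^3 + 40*I*k^3 - 370*k^2 - 104*I*k^2 + 592*k + 400*I*k - 640*I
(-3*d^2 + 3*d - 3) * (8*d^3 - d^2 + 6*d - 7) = -24*d^5 + 27*d^4 - 45*d^3 + 42*d^2 - 39*d + 21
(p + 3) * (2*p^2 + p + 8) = 2*p^3 + 7*p^2 + 11*p + 24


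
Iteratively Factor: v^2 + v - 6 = (v + 3)*(v - 2)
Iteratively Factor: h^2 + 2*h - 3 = (h + 3)*(h - 1)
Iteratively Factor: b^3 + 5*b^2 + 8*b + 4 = (b + 2)*(b^2 + 3*b + 2) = (b + 1)*(b + 2)*(b + 2)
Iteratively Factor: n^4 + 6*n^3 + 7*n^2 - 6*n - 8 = (n + 1)*(n^3 + 5*n^2 + 2*n - 8) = (n - 1)*(n + 1)*(n^2 + 6*n + 8) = (n - 1)*(n + 1)*(n + 4)*(n + 2)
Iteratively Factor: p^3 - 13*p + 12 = (p + 4)*(p^2 - 4*p + 3) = (p - 1)*(p + 4)*(p - 3)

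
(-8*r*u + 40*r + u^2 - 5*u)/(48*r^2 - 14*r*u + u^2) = (5 - u)/(6*r - u)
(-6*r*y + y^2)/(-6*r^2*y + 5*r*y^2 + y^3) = (-6*r + y)/(-6*r^2 + 5*r*y + y^2)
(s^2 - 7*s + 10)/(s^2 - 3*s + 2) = (s - 5)/(s - 1)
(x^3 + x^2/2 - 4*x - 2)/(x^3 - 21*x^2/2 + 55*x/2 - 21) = (2*x^2 + 5*x + 2)/(2*x^2 - 17*x + 21)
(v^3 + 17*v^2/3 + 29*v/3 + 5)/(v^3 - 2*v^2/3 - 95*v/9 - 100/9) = 3*(v^2 + 4*v + 3)/(3*v^2 - 7*v - 20)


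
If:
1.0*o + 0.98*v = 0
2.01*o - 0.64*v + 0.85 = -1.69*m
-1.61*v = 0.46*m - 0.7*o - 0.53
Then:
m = -0.11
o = -0.25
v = 0.25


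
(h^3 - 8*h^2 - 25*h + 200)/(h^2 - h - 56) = (h^2 - 25)/(h + 7)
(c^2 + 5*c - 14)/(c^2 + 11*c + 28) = (c - 2)/(c + 4)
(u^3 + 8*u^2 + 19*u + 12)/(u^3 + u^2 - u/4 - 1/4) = 4*(u^2 + 7*u + 12)/(4*u^2 - 1)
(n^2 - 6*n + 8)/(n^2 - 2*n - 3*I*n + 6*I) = (n - 4)/(n - 3*I)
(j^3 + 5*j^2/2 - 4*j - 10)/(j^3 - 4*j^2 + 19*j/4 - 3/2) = 2*(2*j^2 + 9*j + 10)/(4*j^2 - 8*j + 3)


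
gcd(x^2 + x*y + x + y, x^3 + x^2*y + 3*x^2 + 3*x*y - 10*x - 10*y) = x + y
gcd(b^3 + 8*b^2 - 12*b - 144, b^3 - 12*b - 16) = b - 4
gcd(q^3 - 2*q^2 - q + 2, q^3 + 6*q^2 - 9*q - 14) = q^2 - q - 2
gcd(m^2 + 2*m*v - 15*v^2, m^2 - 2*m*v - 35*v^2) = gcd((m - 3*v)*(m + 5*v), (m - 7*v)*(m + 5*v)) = m + 5*v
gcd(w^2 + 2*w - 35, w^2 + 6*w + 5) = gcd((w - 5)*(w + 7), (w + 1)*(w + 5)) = 1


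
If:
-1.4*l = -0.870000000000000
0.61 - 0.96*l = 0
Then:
No Solution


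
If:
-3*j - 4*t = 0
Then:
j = -4*t/3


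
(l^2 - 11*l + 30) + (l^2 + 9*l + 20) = 2*l^2 - 2*l + 50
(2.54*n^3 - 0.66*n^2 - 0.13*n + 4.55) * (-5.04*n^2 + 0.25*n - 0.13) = -12.8016*n^5 + 3.9614*n^4 + 0.16*n^3 - 22.8787*n^2 + 1.1544*n - 0.5915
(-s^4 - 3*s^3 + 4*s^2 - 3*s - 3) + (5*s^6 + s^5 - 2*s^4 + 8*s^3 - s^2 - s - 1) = 5*s^6 + s^5 - 3*s^4 + 5*s^3 + 3*s^2 - 4*s - 4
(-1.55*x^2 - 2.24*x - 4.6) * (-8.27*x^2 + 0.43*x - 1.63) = 12.8185*x^4 + 17.8583*x^3 + 39.6053*x^2 + 1.6732*x + 7.498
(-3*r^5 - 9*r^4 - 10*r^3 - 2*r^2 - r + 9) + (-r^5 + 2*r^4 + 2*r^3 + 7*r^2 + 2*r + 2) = -4*r^5 - 7*r^4 - 8*r^3 + 5*r^2 + r + 11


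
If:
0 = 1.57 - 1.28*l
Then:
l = 1.23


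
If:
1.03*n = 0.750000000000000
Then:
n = 0.73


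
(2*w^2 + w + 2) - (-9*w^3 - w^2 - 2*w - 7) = 9*w^3 + 3*w^2 + 3*w + 9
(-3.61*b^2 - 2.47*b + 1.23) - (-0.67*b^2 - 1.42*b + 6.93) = -2.94*b^2 - 1.05*b - 5.7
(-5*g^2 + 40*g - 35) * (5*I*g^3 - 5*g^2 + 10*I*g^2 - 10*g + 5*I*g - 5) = -25*I*g^5 + 25*g^4 + 150*I*g^4 - 150*g^3 + 200*I*g^3 - 200*g^2 - 150*I*g^2 + 150*g - 175*I*g + 175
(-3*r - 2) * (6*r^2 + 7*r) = -18*r^3 - 33*r^2 - 14*r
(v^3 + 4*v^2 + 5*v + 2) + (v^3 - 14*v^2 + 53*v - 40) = 2*v^3 - 10*v^2 + 58*v - 38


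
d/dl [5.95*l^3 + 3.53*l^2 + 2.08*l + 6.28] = 17.85*l^2 + 7.06*l + 2.08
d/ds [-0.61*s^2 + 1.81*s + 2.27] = 1.81 - 1.22*s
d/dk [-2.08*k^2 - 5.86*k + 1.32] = -4.16*k - 5.86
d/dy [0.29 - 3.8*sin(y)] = -3.8*cos(y)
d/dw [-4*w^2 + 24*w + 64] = 24 - 8*w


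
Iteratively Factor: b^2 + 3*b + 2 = (b + 2)*(b + 1)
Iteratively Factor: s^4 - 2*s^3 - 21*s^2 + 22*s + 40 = (s + 1)*(s^3 - 3*s^2 - 18*s + 40) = (s - 2)*(s + 1)*(s^2 - s - 20) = (s - 5)*(s - 2)*(s + 1)*(s + 4)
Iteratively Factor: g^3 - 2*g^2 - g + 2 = (g + 1)*(g^2 - 3*g + 2) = (g - 1)*(g + 1)*(g - 2)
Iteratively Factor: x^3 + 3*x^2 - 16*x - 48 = (x - 4)*(x^2 + 7*x + 12) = (x - 4)*(x + 3)*(x + 4)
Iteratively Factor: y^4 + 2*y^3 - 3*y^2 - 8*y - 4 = (y + 1)*(y^3 + y^2 - 4*y - 4) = (y + 1)^2*(y^2 - 4) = (y - 2)*(y + 1)^2*(y + 2)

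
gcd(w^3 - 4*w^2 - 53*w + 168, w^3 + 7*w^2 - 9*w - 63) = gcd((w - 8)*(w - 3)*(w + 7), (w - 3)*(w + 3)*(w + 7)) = w^2 + 4*w - 21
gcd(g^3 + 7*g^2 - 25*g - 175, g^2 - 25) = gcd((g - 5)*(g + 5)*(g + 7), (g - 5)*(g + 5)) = g^2 - 25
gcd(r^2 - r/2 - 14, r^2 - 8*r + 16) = r - 4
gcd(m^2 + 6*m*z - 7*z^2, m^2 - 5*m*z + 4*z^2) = -m + z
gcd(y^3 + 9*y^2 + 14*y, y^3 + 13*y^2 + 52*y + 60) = y + 2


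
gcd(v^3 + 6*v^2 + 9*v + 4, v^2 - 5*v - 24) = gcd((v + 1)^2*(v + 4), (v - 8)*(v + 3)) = 1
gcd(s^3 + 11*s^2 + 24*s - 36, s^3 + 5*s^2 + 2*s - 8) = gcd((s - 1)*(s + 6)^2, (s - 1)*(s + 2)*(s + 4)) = s - 1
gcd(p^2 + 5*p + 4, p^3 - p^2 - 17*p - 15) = p + 1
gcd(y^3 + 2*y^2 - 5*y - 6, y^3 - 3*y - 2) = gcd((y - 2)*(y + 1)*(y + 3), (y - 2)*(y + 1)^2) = y^2 - y - 2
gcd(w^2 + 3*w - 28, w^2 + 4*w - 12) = 1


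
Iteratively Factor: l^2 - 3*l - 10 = (l - 5)*(l + 2)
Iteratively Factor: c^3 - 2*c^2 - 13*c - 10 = (c + 1)*(c^2 - 3*c - 10) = (c - 5)*(c + 1)*(c + 2)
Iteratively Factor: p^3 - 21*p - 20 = (p - 5)*(p^2 + 5*p + 4) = (p - 5)*(p + 1)*(p + 4)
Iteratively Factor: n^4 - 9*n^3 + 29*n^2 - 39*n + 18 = (n - 3)*(n^3 - 6*n^2 + 11*n - 6) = (n - 3)^2*(n^2 - 3*n + 2) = (n - 3)^2*(n - 1)*(n - 2)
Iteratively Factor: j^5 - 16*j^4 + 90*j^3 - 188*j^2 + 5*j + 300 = (j - 5)*(j^4 - 11*j^3 + 35*j^2 - 13*j - 60) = (j - 5)^2*(j^3 - 6*j^2 + 5*j + 12) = (j - 5)^2*(j - 3)*(j^2 - 3*j - 4) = (j - 5)^2*(j - 3)*(j + 1)*(j - 4)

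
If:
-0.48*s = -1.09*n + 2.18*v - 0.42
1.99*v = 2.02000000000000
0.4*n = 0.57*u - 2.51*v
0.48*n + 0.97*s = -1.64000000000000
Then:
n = 0.74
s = -2.06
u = 4.99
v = 1.02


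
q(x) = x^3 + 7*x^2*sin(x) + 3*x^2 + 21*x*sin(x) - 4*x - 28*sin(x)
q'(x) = 7*x^2*cos(x) + 3*x^2 + 14*x*sin(x) + 21*x*cos(x) + 6*x + 21*sin(x) - 28*cos(x) - 4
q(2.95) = 58.04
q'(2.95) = -41.46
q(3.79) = -9.51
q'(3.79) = -104.16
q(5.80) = 119.85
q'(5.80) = 375.82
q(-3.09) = 12.84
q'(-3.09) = 33.27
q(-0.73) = 30.54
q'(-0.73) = -43.48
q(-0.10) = 3.43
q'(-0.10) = -36.41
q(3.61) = 8.93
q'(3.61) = -99.60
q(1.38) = 16.87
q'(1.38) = 52.30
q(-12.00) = -857.37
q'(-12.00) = 891.45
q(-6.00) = -56.62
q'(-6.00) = 144.49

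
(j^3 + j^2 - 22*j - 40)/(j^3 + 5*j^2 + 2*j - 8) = (j - 5)/(j - 1)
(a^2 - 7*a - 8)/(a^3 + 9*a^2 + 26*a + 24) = (a^2 - 7*a - 8)/(a^3 + 9*a^2 + 26*a + 24)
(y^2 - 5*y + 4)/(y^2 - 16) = (y - 1)/(y + 4)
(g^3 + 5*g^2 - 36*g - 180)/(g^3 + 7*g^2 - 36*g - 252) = (g + 5)/(g + 7)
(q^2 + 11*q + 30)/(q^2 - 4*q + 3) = (q^2 + 11*q + 30)/(q^2 - 4*q + 3)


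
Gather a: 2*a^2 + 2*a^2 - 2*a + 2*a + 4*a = 4*a^2 + 4*a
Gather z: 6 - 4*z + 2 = 8 - 4*z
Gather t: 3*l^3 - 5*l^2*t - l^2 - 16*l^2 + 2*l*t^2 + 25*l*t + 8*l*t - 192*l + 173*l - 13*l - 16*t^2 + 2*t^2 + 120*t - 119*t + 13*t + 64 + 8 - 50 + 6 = 3*l^3 - 17*l^2 - 32*l + t^2*(2*l - 14) + t*(-5*l^2 + 33*l + 14) + 28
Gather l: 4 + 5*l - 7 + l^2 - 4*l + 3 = l^2 + l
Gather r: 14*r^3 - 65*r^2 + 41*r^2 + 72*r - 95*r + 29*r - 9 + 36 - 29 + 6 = 14*r^3 - 24*r^2 + 6*r + 4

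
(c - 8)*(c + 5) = c^2 - 3*c - 40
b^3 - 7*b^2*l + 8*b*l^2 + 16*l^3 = (b - 4*l)^2*(b + l)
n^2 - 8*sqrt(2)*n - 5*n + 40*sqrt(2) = (n - 5)*(n - 8*sqrt(2))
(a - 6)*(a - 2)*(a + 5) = a^3 - 3*a^2 - 28*a + 60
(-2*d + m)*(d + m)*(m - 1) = -2*d^2*m + 2*d^2 - d*m^2 + d*m + m^3 - m^2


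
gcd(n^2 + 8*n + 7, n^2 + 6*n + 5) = n + 1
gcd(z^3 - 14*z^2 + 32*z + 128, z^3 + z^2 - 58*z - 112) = z^2 - 6*z - 16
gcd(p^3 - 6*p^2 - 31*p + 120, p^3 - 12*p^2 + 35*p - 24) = p^2 - 11*p + 24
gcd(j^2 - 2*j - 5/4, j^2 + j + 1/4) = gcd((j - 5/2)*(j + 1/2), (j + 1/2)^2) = j + 1/2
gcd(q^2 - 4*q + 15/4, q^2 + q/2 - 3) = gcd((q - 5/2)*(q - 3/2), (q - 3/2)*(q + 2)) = q - 3/2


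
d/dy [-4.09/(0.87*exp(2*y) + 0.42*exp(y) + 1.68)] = (7.1166*exp(y) + 1.7178)*exp(y)/(0.87*exp(2*y) + 0.42*exp(y) + 1.68)^2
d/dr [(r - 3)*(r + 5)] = 2*r + 2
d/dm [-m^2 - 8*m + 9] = -2*m - 8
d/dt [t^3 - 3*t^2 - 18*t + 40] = 3*t^2 - 6*t - 18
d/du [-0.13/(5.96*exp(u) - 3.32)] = 0.7748*exp(u)/(5.96*exp(u) - 3.32)^2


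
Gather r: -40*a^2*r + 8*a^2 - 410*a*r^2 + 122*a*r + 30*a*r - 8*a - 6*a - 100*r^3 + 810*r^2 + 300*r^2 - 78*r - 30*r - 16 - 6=8*a^2 - 14*a - 100*r^3 + r^2*(1110 - 410*a) + r*(-40*a^2 + 152*a - 108) - 22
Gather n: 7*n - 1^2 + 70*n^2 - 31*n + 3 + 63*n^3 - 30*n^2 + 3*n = 63*n^3 + 40*n^2 - 21*n + 2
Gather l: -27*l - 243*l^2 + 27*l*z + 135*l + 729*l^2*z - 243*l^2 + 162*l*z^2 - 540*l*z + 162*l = l^2*(729*z - 486) + l*(162*z^2 - 513*z + 270)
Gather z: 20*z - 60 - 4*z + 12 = 16*z - 48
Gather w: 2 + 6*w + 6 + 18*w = 24*w + 8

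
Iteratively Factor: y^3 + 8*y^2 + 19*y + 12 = (y + 1)*(y^2 + 7*y + 12) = (y + 1)*(y + 4)*(y + 3)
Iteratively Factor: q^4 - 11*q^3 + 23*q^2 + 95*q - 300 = (q - 5)*(q^3 - 6*q^2 - 7*q + 60) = (q - 5)*(q + 3)*(q^2 - 9*q + 20) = (q - 5)^2*(q + 3)*(q - 4)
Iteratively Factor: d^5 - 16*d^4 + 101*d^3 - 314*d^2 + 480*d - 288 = (d - 3)*(d^4 - 13*d^3 + 62*d^2 - 128*d + 96) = (d - 4)*(d - 3)*(d^3 - 9*d^2 + 26*d - 24) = (d - 4)^2*(d - 3)*(d^2 - 5*d + 6) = (d - 4)^2*(d - 3)^2*(d - 2)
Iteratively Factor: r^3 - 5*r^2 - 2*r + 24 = (r + 2)*(r^2 - 7*r + 12) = (r - 4)*(r + 2)*(r - 3)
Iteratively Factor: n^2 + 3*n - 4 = (n + 4)*(n - 1)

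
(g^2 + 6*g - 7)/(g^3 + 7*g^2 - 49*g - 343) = (g - 1)/(g^2 - 49)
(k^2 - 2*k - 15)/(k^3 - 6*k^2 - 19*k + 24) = (k - 5)/(k^2 - 9*k + 8)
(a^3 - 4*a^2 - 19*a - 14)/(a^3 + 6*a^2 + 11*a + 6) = (a - 7)/(a + 3)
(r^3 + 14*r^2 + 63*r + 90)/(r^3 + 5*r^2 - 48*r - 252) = (r^2 + 8*r + 15)/(r^2 - r - 42)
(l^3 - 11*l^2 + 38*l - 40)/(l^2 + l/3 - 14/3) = 3*(l^2 - 9*l + 20)/(3*l + 7)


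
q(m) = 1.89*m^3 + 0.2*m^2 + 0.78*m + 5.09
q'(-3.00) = 50.61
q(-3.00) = -46.48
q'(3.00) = 53.01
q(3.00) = 60.26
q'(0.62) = 3.21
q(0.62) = 6.10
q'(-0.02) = 0.77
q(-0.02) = 5.07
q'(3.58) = 74.88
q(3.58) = 97.16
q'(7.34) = 309.19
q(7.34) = 768.98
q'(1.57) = 15.38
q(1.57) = 14.12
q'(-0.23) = 0.99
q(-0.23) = 4.90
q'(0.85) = 5.22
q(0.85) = 7.06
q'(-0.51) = 2.05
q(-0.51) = 4.49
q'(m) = 5.67*m^2 + 0.4*m + 0.78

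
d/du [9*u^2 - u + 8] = 18*u - 1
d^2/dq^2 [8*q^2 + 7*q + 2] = 16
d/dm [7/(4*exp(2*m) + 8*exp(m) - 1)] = -56*(exp(m) + 1)*exp(m)/(4*exp(2*m) + 8*exp(m) - 1)^2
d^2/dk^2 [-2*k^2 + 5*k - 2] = -4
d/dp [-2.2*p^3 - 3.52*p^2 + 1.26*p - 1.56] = -6.6*p^2 - 7.04*p + 1.26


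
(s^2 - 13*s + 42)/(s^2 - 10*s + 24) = (s - 7)/(s - 4)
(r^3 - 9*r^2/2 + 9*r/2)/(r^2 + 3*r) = (2*r^2 - 9*r + 9)/(2*(r + 3))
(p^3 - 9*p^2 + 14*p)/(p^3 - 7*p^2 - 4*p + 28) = p/(p + 2)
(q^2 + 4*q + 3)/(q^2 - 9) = (q + 1)/(q - 3)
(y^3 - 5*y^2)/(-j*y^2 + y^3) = (5 - y)/(j - y)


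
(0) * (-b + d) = 0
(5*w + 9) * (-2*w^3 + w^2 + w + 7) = -10*w^4 - 13*w^3 + 14*w^2 + 44*w + 63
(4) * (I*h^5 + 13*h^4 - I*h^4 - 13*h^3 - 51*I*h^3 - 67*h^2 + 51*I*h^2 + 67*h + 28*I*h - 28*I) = 4*I*h^5 + 52*h^4 - 4*I*h^4 - 52*h^3 - 204*I*h^3 - 268*h^2 + 204*I*h^2 + 268*h + 112*I*h - 112*I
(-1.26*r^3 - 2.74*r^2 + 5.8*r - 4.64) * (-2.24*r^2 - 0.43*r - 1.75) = 2.8224*r^5 + 6.6794*r^4 - 9.6088*r^3 + 12.6946*r^2 - 8.1548*r + 8.12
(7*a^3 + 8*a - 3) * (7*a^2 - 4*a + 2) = 49*a^5 - 28*a^4 + 70*a^3 - 53*a^2 + 28*a - 6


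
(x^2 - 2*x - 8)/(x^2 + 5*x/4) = 4*(x^2 - 2*x - 8)/(x*(4*x + 5))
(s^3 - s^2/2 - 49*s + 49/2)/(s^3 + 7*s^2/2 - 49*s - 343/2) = (2*s - 1)/(2*s + 7)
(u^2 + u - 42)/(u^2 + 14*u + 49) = (u - 6)/(u + 7)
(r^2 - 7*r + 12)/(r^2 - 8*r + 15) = (r - 4)/(r - 5)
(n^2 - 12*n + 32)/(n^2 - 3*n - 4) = (n - 8)/(n + 1)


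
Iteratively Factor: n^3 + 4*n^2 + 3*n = (n + 1)*(n^2 + 3*n) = (n + 1)*(n + 3)*(n)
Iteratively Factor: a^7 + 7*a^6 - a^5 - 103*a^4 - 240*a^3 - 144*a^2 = (a - 4)*(a^6 + 11*a^5 + 43*a^4 + 69*a^3 + 36*a^2) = (a - 4)*(a + 3)*(a^5 + 8*a^4 + 19*a^3 + 12*a^2) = a*(a - 4)*(a + 3)*(a^4 + 8*a^3 + 19*a^2 + 12*a) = a*(a - 4)*(a + 3)^2*(a^3 + 5*a^2 + 4*a) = a*(a - 4)*(a + 1)*(a + 3)^2*(a^2 + 4*a) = a*(a - 4)*(a + 1)*(a + 3)^2*(a + 4)*(a)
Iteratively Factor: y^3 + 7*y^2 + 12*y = (y)*(y^2 + 7*y + 12) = y*(y + 3)*(y + 4)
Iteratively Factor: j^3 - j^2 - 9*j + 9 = (j - 1)*(j^2 - 9) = (j - 3)*(j - 1)*(j + 3)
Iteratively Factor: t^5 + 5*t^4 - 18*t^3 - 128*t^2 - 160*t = (t + 4)*(t^4 + t^3 - 22*t^2 - 40*t) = (t + 4)^2*(t^3 - 3*t^2 - 10*t) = (t - 5)*(t + 4)^2*(t^2 + 2*t) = t*(t - 5)*(t + 4)^2*(t + 2)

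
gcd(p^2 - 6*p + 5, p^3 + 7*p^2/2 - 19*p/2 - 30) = 1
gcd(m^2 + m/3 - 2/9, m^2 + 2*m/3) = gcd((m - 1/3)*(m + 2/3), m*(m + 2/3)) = m + 2/3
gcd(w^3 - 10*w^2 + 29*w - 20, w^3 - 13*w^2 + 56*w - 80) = w^2 - 9*w + 20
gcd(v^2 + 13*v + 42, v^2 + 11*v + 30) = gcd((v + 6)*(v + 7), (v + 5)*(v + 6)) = v + 6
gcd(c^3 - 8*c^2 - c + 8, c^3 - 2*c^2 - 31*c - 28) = c + 1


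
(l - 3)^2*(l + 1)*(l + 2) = l^4 - 3*l^3 - 7*l^2 + 15*l + 18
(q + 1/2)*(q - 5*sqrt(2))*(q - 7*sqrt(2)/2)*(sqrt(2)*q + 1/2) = sqrt(2)*q^4 - 33*q^3/2 + sqrt(2)*q^3/2 - 33*q^2/4 + 123*sqrt(2)*q^2/4 + 35*q/2 + 123*sqrt(2)*q/8 + 35/4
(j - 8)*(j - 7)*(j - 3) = j^3 - 18*j^2 + 101*j - 168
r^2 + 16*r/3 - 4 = (r - 2/3)*(r + 6)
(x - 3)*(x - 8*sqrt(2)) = x^2 - 8*sqrt(2)*x - 3*x + 24*sqrt(2)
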